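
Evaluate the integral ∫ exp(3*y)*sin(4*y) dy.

3*exp(3*y)*sin(4*y)/25 - 4*exp(3*y)*cos(4*y)/25 + C

Let I denote the integral. Integrate by parts with u = sin(4*y), dv = exp(3*y) dy, so v = exp(3*y)/3: I = exp(3*y)*sin(4*y)/3 − (4/3)·∫ exp(3*y)*cos(4*y) dy.
Apply parts again with u = cos(4*y), dv = exp(3*y) dy: ∫ exp(3*y)*cos(4*y) dy = exp(3*y)*cos(4*y)/3 + (4/3)·I. Substituting back brings back I: I = exp(3*y)*sin(4*y)/3 - 4*exp(3*y)*cos(4*y)/9 − (16/9)·I.
Solving for I: (1 + 16/9)·I equals the remaining terms, so I = (9/25)·(exp(3*y)*sin(4*y)/3 - 4*exp(3*y)*cos(4*y)/9).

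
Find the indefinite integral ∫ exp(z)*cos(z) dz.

Let I denote the integral. Integrate by parts with u = cos(z), dv = exp(z) dz, so v = exp(z): I = exp(z)*cos(z) + ∫ exp(z)*sin(z) dz.
Apply parts again with u = sin(z), dv = exp(z) dz: ∫ exp(z)*sin(z) dz = exp(z)*sin(z) − I. Substituting back brings back I: I = exp(z)*sin(z) + exp(z)*cos(z) − I.
Solving for I: (1 + 1)·I equals the remaining terms, so I = (1/2)·(exp(z)*sin(z) + exp(z)*cos(z)).

exp(z)*sin(z)/2 + exp(z)*cos(z)/2 + C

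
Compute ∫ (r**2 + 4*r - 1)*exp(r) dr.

Use integration by parts with u = r**2 + 4*r - 1, dv = exp(r) dr, so v = exp(r).
Apply parts 2 times (tabular method): alternate signs, differentiate u down to 0, integrate dv up.

(r**2 + 2*r - 3)*exp(r) + C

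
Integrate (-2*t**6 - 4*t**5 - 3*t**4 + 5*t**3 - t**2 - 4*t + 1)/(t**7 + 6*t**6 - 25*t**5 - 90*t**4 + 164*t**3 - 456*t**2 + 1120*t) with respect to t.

Factor the denominator: t*(t - 4)*(t - 2)*(t + 5)*(t + 7)*(t**2 + 4).
Partial-fraction decomposition: -(20899*t + 24526)/(245920*(t**2 + 4)) - 88504/(36729*(t + 7)) + 10627/(9135*(t + 5)) + 275/(2016*(t - 2)) - 12767/(15840*(t - 4)) + 1/(1120*t).
Integrate each term; A/(t−a) gives A·log|t−a|; the (Bt+D)/(t²+p²) term gives a log and an atan.

log(t)/1120 - 12767*log(t - 4)/15840 + 275*log(t - 2)/2016 + 10627*log(t + 5)/9135 - 88504*log(t + 7)/36729 - 20899*log(t**2 + 4)/491840 - 12263*atan(t/2)/245920 + C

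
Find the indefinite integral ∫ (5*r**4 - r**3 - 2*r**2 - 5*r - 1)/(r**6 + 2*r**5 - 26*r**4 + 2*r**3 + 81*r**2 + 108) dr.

Factor the denominator: (r - 3)**2*(r + 2)*(r + 6)*(r**2 + 1).
Partial-fraction decomposition: -(133*r - 206)/(4625*(r**2 + 1)) - 6653/(11988*(r + 6)) + 89/(500*(r + 2)) + 4108/(10125*(r - 3)) + 172/(225*(r - 3)**2).
Integrate each term; A/(r−a) gives A·log|r−a|; the (Br+D)/(r²+p²) term gives a log and an atan.

4108*log(r - 3)/10125 + 89*log(r + 2)/500 - 6653*log(r + 6)/11988 - 133*log(r**2 + 1)/9250 + 206*atan(r)/4625 - 172/(225*r - 675) + C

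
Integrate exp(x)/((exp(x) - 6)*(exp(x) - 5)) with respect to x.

Let u = e^x, du = e^x dx.
The integral becomes ∫ du/((u-5)(u-6)); decompose into partial fractions.

log(exp(x) - 6) - log(exp(x) - 5) + C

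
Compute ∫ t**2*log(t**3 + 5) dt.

Let u = t**3 + 5, so du = (3*t**2) dt.
The integral becomes (1/3)·∫ log(u) du; integrate by parts with u′=log(u), dv′=du.

t**3*log(t**3 + 5)/3 - t**3/3 + 5*log(t**3 + 5)/3 + C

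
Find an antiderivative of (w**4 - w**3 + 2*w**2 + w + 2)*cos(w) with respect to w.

w**4*sin(w) - w**3*sin(w) + 4*w**3*cos(w) - 10*w**2*sin(w) - 3*w**2*cos(w) + 7*w*sin(w) - 20*w*cos(w) + 22*sin(w) + 7*cos(w) + C

Use integration by parts with u = w**4 - w**3 + 2*w**2 + w + 2, dv = cos(w) dw, so v = sin(w).
Apply parts 4 times (tabular method): alternate signs, differentiate u down to 0, integrate dv up.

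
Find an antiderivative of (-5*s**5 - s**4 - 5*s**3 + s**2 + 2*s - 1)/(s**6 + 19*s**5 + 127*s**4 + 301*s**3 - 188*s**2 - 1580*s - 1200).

-209*log(s - 2)/7056 - 7*log(s + 1)/720 + 5191*log(s + 4)/36 + 262195*log(s + 5)/784 - 38687*log(s + 6)/80 + 15639/(28*s + 140) + C

Factor the denominator: (s - 2)*(s + 1)*(s + 4)*(s + 5)**2*(s + 6).
Partial-fraction decomposition: -38687/(80*(s + 6)) + 262195/(784*(s + 5)) - 15639/(28*(s + 5)**2) + 5191/(36*(s + 4)) - 7/(720*(s + 1)) - 209/(7056*(s - 2)).
Integrate each term; A/(s−a) gives A·log|s−a|; A/(s−a)² gives −A/(s−a).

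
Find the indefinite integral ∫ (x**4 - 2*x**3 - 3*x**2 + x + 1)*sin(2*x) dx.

Use integration by parts with u = x**4 - 2*x**3 - 3*x**2 + x + 1, dv = sin(2*x) dx, so v = -cos(2*x)/2.
Apply parts 4 times (tabular method): alternate signs, differentiate u down to 0, integrate dv up.

-x**4*cos(2*x)/2 + x**3*sin(2*x) + x**3*cos(2*x) - 3*x**2*sin(2*x)/2 + 3*x**2*cos(2*x) - 3*x*sin(2*x) - 2*x*cos(2*x) + sin(2*x) - 2*cos(2*x) + C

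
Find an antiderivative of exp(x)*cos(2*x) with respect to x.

2*exp(x)*sin(2*x)/5 + exp(x)*cos(2*x)/5 + C

Let I denote the integral. Integrate by parts with u = cos(2*x), dv = exp(x) dx, so v = exp(x): I = exp(x)*cos(2*x) + 2·∫ exp(x)*sin(2*x) dx.
Apply parts again with u = sin(2*x), dv = exp(x) dx: ∫ exp(x)*sin(2*x) dx = exp(x)*sin(2*x) − 2·I. Substituting back brings back I: I = 2*exp(x)*sin(2*x) + exp(x)*cos(2*x) − 4·I.
Solving for I: (1 + 4)·I equals the remaining terms, so I = (1/5)·(2*exp(x)*sin(2*x) + exp(x)*cos(2*x)).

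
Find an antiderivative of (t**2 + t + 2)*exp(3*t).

Use integration by parts with u = t**2 + t + 2, dv = exp(3*t) dt, so v = exp(3*t)/3.
Apply parts 2 times (tabular method): alternate signs, differentiate u down to 0, integrate dv up.

(9*t**2 + 3*t + 17)*exp(3*t)/27 + C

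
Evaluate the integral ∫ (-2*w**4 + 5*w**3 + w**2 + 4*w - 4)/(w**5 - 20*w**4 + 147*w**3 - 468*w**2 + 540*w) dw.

Factor the denominator: w*(w - 6)**2*(w - 5)*(w - 3).
Partial-fraction decomposition: 5/(27*(w - 3)) - 292/(5*(w - 5)) + 506/(9*(w - 6)) - 728/(9*(w - 6)**2) - 1/(135*w).
Integrate each term; A/(w−a) gives A·log|w−a|; A/(w−a)² gives −A/(w−a).

-log(w)/135 + 506*log(w - 6)/9 - 292*log(w - 5)/5 + 5*log(w - 3)/27 + 728/(9*w - 54) + C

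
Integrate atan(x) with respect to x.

Use integration by parts with u = arctan(x), dv = dx.
Then du = 1/(x**2 + 1) dx.

x*atan(x) - log(x**2 + 1)/2 + C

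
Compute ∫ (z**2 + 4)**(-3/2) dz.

z/(4*sqrt(z**2 + 4)) + C

Substitute z = 2·tan(θ), so dz = 2·sec(θ)^2 dθ and the radical becomes sqrt(z**2 + 4) = 2·sec(θ) by the Pythagorean identity.
Integrate the resulting trig expression in θ, then back-substitute tan(θ) = z/2, sec(θ) = sqrt(z**2 + 4)/2 (absorbing any constant into C).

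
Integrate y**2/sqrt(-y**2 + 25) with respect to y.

-y*sqrt(-y**2 + 25)/2 + 25*asin(y/5)/2 + C

Substitute y = 5·sin(θ), so dy = 5·cos(θ) dθ and the radical becomes sqrt(-y**2 + 25) = 5·cos(θ) by the Pythagorean identity.
Integrate the resulting trig expression in θ, then back-substitute θ = asin(y/5), sin(θ) = y/5, cos(θ) = sqrt(-y**2 + 25)/5 (absorbing any constant into C).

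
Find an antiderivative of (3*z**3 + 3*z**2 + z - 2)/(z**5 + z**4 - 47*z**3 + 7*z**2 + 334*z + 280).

151*log(z - 5)/168 - 11*log(z - 4)/15 - log(z + 1)/60 + 8*log(z + 2)/105 - 9*log(z + 7)/40 + C

Factor the denominator: (z - 5)*(z - 4)*(z + 1)*(z + 2)*(z + 7).
Partial-fraction decomposition: -9/(40*(z + 7)) + 8/(105*(z + 2)) - 1/(60*(z + 1)) - 11/(15*(z - 4)) + 151/(168*(z - 5)).
Integrate each term: A/(z−a) contributes A·log|z−a|.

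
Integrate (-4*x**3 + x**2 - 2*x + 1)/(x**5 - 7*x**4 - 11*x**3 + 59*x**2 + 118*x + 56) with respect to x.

Factor the denominator: (x - 7)*(x - 4)*(x + 1)**2*(x + 2).
Partial-fraction decomposition: 41/(54*(x + 2)) - 107/(200*(x + 1)) + 1/(5*(x + 1)**2) + 247/(450*(x - 4)) - 167/(216*(x - 7)).
Integrate each term; A/(x−a) gives A·log|x−a|; A/(x−a)² gives −A/(x−a).

-167*log(x - 7)/216 + 247*log(x - 4)/450 - 107*log(x + 1)/200 + 41*log(x + 2)/54 - 1/(5*x + 5) + C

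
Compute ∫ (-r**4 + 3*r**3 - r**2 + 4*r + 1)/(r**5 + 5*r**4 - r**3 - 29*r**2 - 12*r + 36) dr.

13*log(r - 2)/100 - log(r - 1)/8 - 17*log(r + 2)/4 + 649*log(r + 3)/200 - 91/(10*r + 30) + C

Factor the denominator: (r - 2)*(r - 1)*(r + 2)*(r + 3)**2.
Partial-fraction decomposition: 649/(200*(r + 3)) + 91/(10*(r + 3)**2) - 17/(4*(r + 2)) - 1/(8*(r - 1)) + 13/(100*(r - 2)).
Integrate each term; A/(r−a) gives A·log|r−a|; A/(r−a)² gives −A/(r−a).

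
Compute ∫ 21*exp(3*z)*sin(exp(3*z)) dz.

Let u = exp(3*z), so du = (3*exp(3*z)) dz.
Rewriting, the integral becomes 7·∫ sin(u) du = 7·-cos(u).
Substituting back, u = exp(3*z).

-7*cos(exp(3*z)) + C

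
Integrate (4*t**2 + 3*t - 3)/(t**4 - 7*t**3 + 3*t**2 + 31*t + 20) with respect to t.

28*log(t - 5)/9 - 73*log(t - 4)/25 - 43*log(t + 1)/225 + 1/(15*t + 15) + C

Factor the denominator: (t - 5)*(t - 4)*(t + 1)**2.
Partial-fraction decomposition: -43/(225*(t + 1)) - 1/(15*(t + 1)**2) - 73/(25*(t - 4)) + 28/(9*(t - 5)).
Integrate each term; A/(t−a) gives A·log|t−a|; A/(t−a)² gives −A/(t−a).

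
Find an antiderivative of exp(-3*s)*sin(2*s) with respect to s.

-3*exp(-3*s)*sin(2*s)/13 - 2*exp(-3*s)*cos(2*s)/13 + C

Let I denote the integral. Integrate by parts with u = sin(2*s), dv = exp(-3*s) ds, so v = -exp(-3*s)/3: I = -exp(-3*s)*sin(2*s)/3 + (2/3)·∫ exp(-3*s)*cos(2*s) ds.
Apply parts again with u = cos(2*s), dv = exp(-3*s) ds: ∫ exp(-3*s)*cos(2*s) ds = -exp(-3*s)*cos(2*s)/3 − (2/3)·I. Substituting back brings back I: I = -exp(-3*s)*sin(2*s)/3 - 2*exp(-3*s)*cos(2*s)/9 − (4/9)·I.
Solving for I: (1 + 4/9)·I equals the remaining terms, so I = (9/13)·(-exp(-3*s)*sin(2*s)/3 - 2*exp(-3*s)*cos(2*s)/9).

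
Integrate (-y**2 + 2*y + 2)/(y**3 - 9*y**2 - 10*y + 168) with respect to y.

-3*log(y - 7) + 11*log(y - 6)/5 - log(y + 4)/5 + C

Factor the denominator: (y - 7)*(y - 6)*(y + 4).
Partial-fraction decomposition: -1/(5*(y + 4)) + 11/(5*(y - 6)) - 3/(y - 7).
Integrate each term: A/(y−a) contributes A·log|y−a|.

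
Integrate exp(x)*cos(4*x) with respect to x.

Let I denote the integral. Integrate by parts with u = cos(4*x), dv = exp(x) dx, so v = exp(x): I = exp(x)*cos(4*x) + 4·∫ exp(x)*sin(4*x) dx.
Apply parts again with u = sin(4*x), dv = exp(x) dx: ∫ exp(x)*sin(4*x) dx = exp(x)*sin(4*x) − 4·I. Substituting back brings back I: I = 4*exp(x)*sin(4*x) + exp(x)*cos(4*x) − 16·I.
Solving for I: (1 + 16)·I equals the remaining terms, so I = (1/17)·(4*exp(x)*sin(4*x) + exp(x)*cos(4*x)).

4*exp(x)*sin(4*x)/17 + exp(x)*cos(4*x)/17 + C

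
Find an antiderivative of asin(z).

Use integration by parts with u = arcsin(z), dv = dz.
Then du = 1/sqrt(-z**2 + 1) dz.

z*asin(z) + sqrt(-z**2 + 1) + C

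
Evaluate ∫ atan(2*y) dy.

y*atan(2*y) - log(4*y**2 + 1)/4 + C

Use integration by parts with u = arctan(2*y), dv = dy.
Then du = 2/(4*y**2 + 1) dy.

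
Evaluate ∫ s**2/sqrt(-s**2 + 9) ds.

Substitute s = 3·sin(θ), so ds = 3·cos(θ) dθ and the radical becomes sqrt(-s**2 + 9) = 3·cos(θ) by the Pythagorean identity.
Integrate the resulting trig expression in θ, then back-substitute θ = asin(s/3), sin(θ) = s/3, cos(θ) = sqrt(-s**2 + 9)/3 (absorbing any constant into C).

-s*sqrt(-s**2 + 9)/2 + 9*asin(s/3)/2 + C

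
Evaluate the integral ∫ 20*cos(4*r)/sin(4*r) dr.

5*log(sin(4*r)) + C

Let u = sin(4*r), so du = (4*cos(4*r)) dr.
Rewriting, the integral becomes 5·∫ 1/u du = 5·log(u).
Substituting back, u = sin(4*r).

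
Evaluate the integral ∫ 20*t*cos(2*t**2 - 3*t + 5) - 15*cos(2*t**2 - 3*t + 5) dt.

Let u = 2*t**2 - 3*t + 5, so du = (4*t - 3) dt.
Rewriting, the integral becomes 5·∫ cos(u) du = 5·sin(u).
Substituting back, u = 2*t**2 - 3*t + 5.

5*sin(2*t**2 - 3*t + 5) + C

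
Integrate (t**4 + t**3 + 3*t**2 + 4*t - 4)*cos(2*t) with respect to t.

t**4*sin(2*t)/2 + t**3*sin(2*t)/2 + t**3*cos(2*t) + 3*t**2*cos(2*t)/4 + 5*t*sin(2*t)/4 - 2*sin(2*t) + 5*cos(2*t)/8 + C

Use integration by parts with u = t**4 + t**3 + 3*t**2 + 4*t - 4, dv = cos(2*t) dt, so v = sin(2*t)/2.
Apply parts 4 times (tabular method): alternate signs, differentiate u down to 0, integrate dv up.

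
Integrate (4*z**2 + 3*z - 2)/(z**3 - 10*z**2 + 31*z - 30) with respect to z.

113*log(z - 5)/6 - 43*log(z - 3)/2 + 20*log(z - 2)/3 + C

Factor the denominator: (z - 5)*(z - 3)*(z - 2).
Partial-fraction decomposition: 20/(3*(z - 2)) - 43/(2*(z - 3)) + 113/(6*(z - 5)).
Integrate each term: A/(z−a) contributes A·log|z−a|.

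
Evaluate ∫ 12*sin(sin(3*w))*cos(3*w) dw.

-4*cos(sin(3*w)) + C

Let u = sin(3*w), so du = (3*cos(3*w)) dw.
Rewriting, the integral becomes 4·∫ sin(u) du = 4·-cos(u).
Substituting back, u = sin(3*w).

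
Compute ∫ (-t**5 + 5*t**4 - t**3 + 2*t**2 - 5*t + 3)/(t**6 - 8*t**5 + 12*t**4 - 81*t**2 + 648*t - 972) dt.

-163*log(t - 6)/540 - 47*log(t - 3)/108 + 41*log(t - 2)/260 - 79*log(t + 3)/540 - 107*log(t**2 + 9)/780 - 373*atan(t/3)/1755 + C

Factor the denominator: (t - 6)*(t - 3)*(t - 2)*(t + 3)*(t**2 + 9).
Partial-fraction decomposition: -(321*t + 746)/(1170*(t**2 + 9)) - 79/(540*(t + 3)) + 41/(260*(t - 2)) - 47/(108*(t - 3)) - 163/(540*(t - 6)).
Integrate each term; A/(t−a) gives A·log|t−a|; the (Bt+D)/(t²+p²) term gives a log and an atan.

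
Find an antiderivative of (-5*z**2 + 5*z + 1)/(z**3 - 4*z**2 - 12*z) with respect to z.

Factor the denominator: z*(z - 6)*(z + 2).
Partial-fraction decomposition: -29/(16*(z + 2)) - 149/(48*(z - 6)) - 1/(12*z).
Integrate each term: A/(z−a) contributes A·log|z−a|.

-log(z)/12 - 149*log(z - 6)/48 - 29*log(z + 2)/16 + C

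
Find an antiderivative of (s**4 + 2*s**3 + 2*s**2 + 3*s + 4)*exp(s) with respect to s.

(s**4 - 2*s**3 + 8*s**2 - 13*s + 17)*exp(s) + C

Use integration by parts with u = s**4 + 2*s**3 + 2*s**2 + 3*s + 4, dv = exp(s) ds, so v = exp(s).
Apply parts 4 times (tabular method): alternate signs, differentiate u down to 0, integrate dv up.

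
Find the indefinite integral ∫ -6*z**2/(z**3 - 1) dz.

-2*log(z**3 - 1) + C

Let u = z**3 - 1, so du = (3*z**2) dz.
Rewriting, the integral becomes -2·∫ 1/u du = -2·log(u).
Substituting back, u = z**3 - 1.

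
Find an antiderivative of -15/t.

Let u = 2*t**3, so du = (6*t**2) dt.
Rewriting, the integral becomes -5·∫ 1/u du = -5·log(u).
Substituting back, u = 2*t**3.

-15*log(t) - 5*log(2) + C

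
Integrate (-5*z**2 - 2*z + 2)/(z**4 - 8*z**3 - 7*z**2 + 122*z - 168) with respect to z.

-257*log(z - 7)/220 + 7*log(z - 3)/4 - 11*log(z - 2)/15 + 5*log(z + 4)/33 + C

Factor the denominator: (z - 7)*(z - 3)*(z - 2)*(z + 4).
Partial-fraction decomposition: 5/(33*(z + 4)) - 11/(15*(z - 2)) + 7/(4*(z - 3)) - 257/(220*(z - 7)).
Integrate each term: A/(z−a) contributes A·log|z−a|.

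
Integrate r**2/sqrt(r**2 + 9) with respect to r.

r*sqrt(r**2 + 9)/2 - 9*log(r + sqrt(r**2 + 9))/2 + C

Substitute r = 3·tan(θ), so dr = 3·sec(θ)^2 dθ and the radical becomes sqrt(r**2 + 9) = 3·sec(θ) by the Pythagorean identity.
Integrate the resulting trig expression in θ, then back-substitute tan(θ) = r/3, sec(θ) = sqrt(r**2 + 9)/3 (absorbing any constant into C).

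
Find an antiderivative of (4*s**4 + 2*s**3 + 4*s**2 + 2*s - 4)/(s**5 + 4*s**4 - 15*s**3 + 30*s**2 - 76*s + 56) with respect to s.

Factor the denominator: (s - 2)*(s - 1)*(s + 7)*(s**2 + 4).
Partial-fraction decomposition: 2*(64*s + 29)/(265*(s**2 + 4)) + 379/(159*(s + 7)) - 1/(5*(s - 1)) + 4/(3*(s - 2)).
Integrate each term; A/(s−a) gives A·log|s−a|; the (Bs+D)/(s²+p²) term gives a log and an atan.

4*log(s - 2)/3 - log(s - 1)/5 + 379*log(s + 7)/159 + 64*log(s**2 + 4)/265 + 29*atan(s/2)/265 + C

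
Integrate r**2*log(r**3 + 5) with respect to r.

Let u = r**3 + 5, so du = (3*r**2) dr.
The integral becomes (1/3)·∫ log(u) du; integrate by parts with u′=log(u), dv′=du.

r**3*log(r**3 + 5)/3 - r**3/3 + 5*log(r**3 + 5)/3 + C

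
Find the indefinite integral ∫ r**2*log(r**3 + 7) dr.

r**3*log(r**3 + 7)/3 - r**3/3 + 7*log(r**3 + 7)/3 + C

Let u = r**3 + 7, so du = (3*r**2) dr.
The integral becomes (1/3)·∫ log(u) du; integrate by parts with u′=log(u), dv′=du.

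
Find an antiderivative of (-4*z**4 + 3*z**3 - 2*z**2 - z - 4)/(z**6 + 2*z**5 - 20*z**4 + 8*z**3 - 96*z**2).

log(z)/72 - 109*log(z - 4)/400 + 2951*log(z + 6)/7200 - 121*log(z**2 + 4)/1600 - 197*atan(z/2)/800 - 1/(24*z) + C

Factor the denominator: z**2*(z - 4)*(z + 6)*(z**2 + 4).
Partial-fraction decomposition: -(121*z + 394)/(800*(z**2 + 4)) + 2951/(7200*(z + 6)) - 109/(400*(z - 4)) + 1/(72*z) + 1/(24*z**2).
Integrate each term; A/(z−a) gives A·log|z−a|; the (Bz+D)/(z²+p²) term gives a log and an atan.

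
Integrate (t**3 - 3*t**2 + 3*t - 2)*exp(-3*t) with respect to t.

Use integration by parts with u = t**3 - 3*t**2 + 3*t - 2, dv = exp(-3*t) dt, so v = -exp(-3*t)/3.
Apply parts 3 times (tabular method): alternate signs, differentiate u down to 0, integrate dv up.

(-9*t**3 + 18*t**2 - 15*t + 13)*exp(-3*t)/27 + C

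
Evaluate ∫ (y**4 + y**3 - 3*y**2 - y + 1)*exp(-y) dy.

(-y**4 - 5*y**3 - 12*y**2 - 23*y - 24)*exp(-y) + C

Use integration by parts with u = y**4 + y**3 - 3*y**2 - y + 1, dv = exp(-y) dy, so v = -exp(-y).
Apply parts 4 times (tabular method): alternate signs, differentiate u down to 0, integrate dv up.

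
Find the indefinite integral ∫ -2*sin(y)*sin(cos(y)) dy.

Let u = cos(y), so du = (-sin(y)) dy.
Rewriting, the integral becomes 2·∫ sin(u) du = 2·-cos(u).
Substituting back, u = cos(y).

-2*cos(cos(y)) + C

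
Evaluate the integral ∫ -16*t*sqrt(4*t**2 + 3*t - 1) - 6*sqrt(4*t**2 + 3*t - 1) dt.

Let u = 4*t**2 + 3*t - 1, so du = (8*t + 3) dt.
Rewriting, the integral becomes -2·∫ √u du = -2·(2/3)u^(3/2).
Substituting back, u = 4*t**2 + 3*t - 1.

-4*(4*t**2 + 3*t - 1)**(3/2)/3 + C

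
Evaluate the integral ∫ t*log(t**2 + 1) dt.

t**2*log(t**2 + 1)/2 - t**2/2 + log(t**2 + 1)/2 + C

Let u = t**2 + 1, so du = (2*t) dt.
The integral becomes (1/2)·∫ log(u) du; integrate by parts with u′=log(u), dv′=du.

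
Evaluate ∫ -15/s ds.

-15*log(s) - 5*log(3) + C

Let u = 3*s**3, so du = (9*s**2) ds.
Rewriting, the integral becomes -5·∫ 1/u du = -5·log(u).
Substituting back, u = 3*s**3.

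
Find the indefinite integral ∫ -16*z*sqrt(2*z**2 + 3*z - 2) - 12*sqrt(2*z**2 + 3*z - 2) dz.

-8*(2*z**2 + 3*z - 2)**(3/2)/3 + C

Let u = 2*z**2 + 3*z - 2, so du = (4*z + 3) dz.
Rewriting, the integral becomes -4·∫ √u du = -4·(2/3)u^(3/2).
Substituting back, u = 2*z**2 + 3*z - 2.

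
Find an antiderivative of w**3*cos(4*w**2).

Let u = w², du = 2w dw; rewrite as (1/2)∫ u^1·cos(4u) du.
Now integrate by parts 1 time.

w**2*sin(4*w**2)/8 + cos(4*w**2)/32 + C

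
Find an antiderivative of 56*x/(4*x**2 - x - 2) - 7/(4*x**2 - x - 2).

7*log(4*x**2 - x - 2) + C

Let u = 4*x**2 - x - 2, so du = (8*x - 1) dx.
Rewriting, the integral becomes 7·∫ 1/u du = 7·log(u).
Substituting back, u = 4*x**2 - x - 2.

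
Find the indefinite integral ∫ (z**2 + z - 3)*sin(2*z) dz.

-z**2*cos(2*z)/2 + z*sin(2*z)/2 - z*cos(2*z)/2 + sin(2*z)/4 + 7*cos(2*z)/4 + C

Use integration by parts with u = z**2 + z - 3, dv = sin(2*z) dz, so v = -cos(2*z)/2.
Apply parts 2 times (tabular method): alternate signs, differentiate u down to 0, integrate dv up.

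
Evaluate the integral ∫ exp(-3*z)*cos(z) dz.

Let I denote the integral. Integrate by parts with u = cos(z), dv = exp(-3*z) dz, so v = -exp(-3*z)/3: I = -exp(-3*z)*cos(z)/3 − (1/3)·∫ exp(-3*z)*sin(z) dz.
Apply parts again with u = sin(z), dv = exp(-3*z) dz: ∫ exp(-3*z)*sin(z) dz = -exp(-3*z)*sin(z)/3 + (1/3)·I. Substituting back brings back I: I = exp(-3*z)*sin(z)/9 - exp(-3*z)*cos(z)/3 − (1/9)·I.
Solving for I: (1 + 1/9)·I equals the remaining terms, so I = (9/10)·(exp(-3*z)*sin(z)/9 - exp(-3*z)*cos(z)/3).

exp(-3*z)*sin(z)/10 - 3*exp(-3*z)*cos(z)/10 + C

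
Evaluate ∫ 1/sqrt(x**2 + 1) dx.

log(x + sqrt(x**2 + 1)) + C

Substitute x = tan(θ), so dx = sec(θ)^2 dθ and the radical becomes sqrt(x**2 + 1) = sec(θ) by the Pythagorean identity.
Integrate the resulting trig expression in θ, then back-substitute tan(θ) = x, sec(θ) = sqrt(x**2 + 1) (absorbing any constant into C).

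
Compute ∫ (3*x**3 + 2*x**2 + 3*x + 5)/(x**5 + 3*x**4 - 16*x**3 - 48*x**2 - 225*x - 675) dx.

89*log(x - 5)/544 + 67*log(x + 3)/288 - 67*log(x + 5)/136 + 59*log(x**2 + 9)/1224 + 5*atan(x/3)/36 + C

Factor the denominator: (x - 5)*(x + 3)*(x + 5)*(x**2 + 9).
Partial-fraction decomposition: (59*x + 255)/(612*(x**2 + 9)) - 67/(136*(x + 5)) + 67/(288*(x + 3)) + 89/(544*(x - 5)).
Integrate each term; A/(x−a) gives A·log|x−a|; the (Bx+D)/(x²+p²) term gives a log and an atan.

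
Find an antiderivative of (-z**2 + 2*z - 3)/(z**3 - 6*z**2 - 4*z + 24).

-27*log(z - 6)/32 + 3*log(z - 2)/16 - 11*log(z + 2)/32 + C

Factor the denominator: (z - 6)*(z - 2)*(z + 2).
Partial-fraction decomposition: -11/(32*(z + 2)) + 3/(16*(z - 2)) - 27/(32*(z - 6)).
Integrate each term: A/(z−a) contributes A·log|z−a|.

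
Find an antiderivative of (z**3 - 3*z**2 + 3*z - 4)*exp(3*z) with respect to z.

(9*z**3 - 36*z**2 + 51*z - 53)*exp(3*z)/27 + C

Use integration by parts with u = z**3 - 3*z**2 + 3*z - 4, dv = exp(3*z) dz, so v = exp(3*z)/3.
Apply parts 3 times (tabular method): alternate signs, differentiate u down to 0, integrate dv up.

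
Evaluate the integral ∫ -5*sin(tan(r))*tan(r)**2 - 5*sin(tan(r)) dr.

5*cos(tan(r)) + C

Let u = tan(r), so du = (tan(r)**2 + 1) dr.
Rewriting, the integral becomes -5·∫ sin(u) du = -5·-cos(u).
Substituting back, u = tan(r).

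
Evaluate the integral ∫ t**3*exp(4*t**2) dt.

Let u = t², du = 2t dt; rewrite as (1/2)∫ u^1·exp(4u) du.
Now integrate by parts 1 time.

(4*t**2 - 1)*exp(4*t**2)/32 + C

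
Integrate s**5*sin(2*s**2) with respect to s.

Let u = s², du = 2s ds; rewrite as (1/2)∫ u^2·sin(2u) du.
Now integrate by parts 2 times.

-s**4*cos(2*s**2)/4 + s**2*sin(2*s**2)/4 + cos(2*s**2)/8 + C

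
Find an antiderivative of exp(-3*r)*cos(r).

Let I denote the integral. Integrate by parts with u = cos(r), dv = exp(-3*r) dr, so v = -exp(-3*r)/3: I = -exp(-3*r)*cos(r)/3 − (1/3)·∫ exp(-3*r)*sin(r) dr.
Apply parts again with u = sin(r), dv = exp(-3*r) dr: ∫ exp(-3*r)*sin(r) dr = -exp(-3*r)*sin(r)/3 + (1/3)·I. Substituting back brings back I: I = exp(-3*r)*sin(r)/9 - exp(-3*r)*cos(r)/3 − (1/9)·I.
Solving for I: (1 + 1/9)·I equals the remaining terms, so I = (9/10)·(exp(-3*r)*sin(r)/9 - exp(-3*r)*cos(r)/3).

exp(-3*r)*sin(r)/10 - 3*exp(-3*r)*cos(r)/10 + C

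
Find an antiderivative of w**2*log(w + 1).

w**3*log(w + 1)/3 - w**3/9 + w**2/6 - w/3 + log(w + 1)/3 + C

Use integration by parts with u = log(w + 1), dv = w**2 dw.
Then du = 1/(w + 1) dw and v = w**3/3.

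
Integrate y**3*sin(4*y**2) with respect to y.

-y**2*cos(4*y**2)/8 + sin(4*y**2)/32 + C

Let u = y², du = 2y dy; rewrite as (1/2)∫ u^1·sin(4u) du.
Now integrate by parts 1 time.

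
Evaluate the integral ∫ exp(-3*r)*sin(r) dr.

Let I denote the integral. Integrate by parts with u = sin(r), dv = exp(-3*r) dr, so v = -exp(-3*r)/3: I = -exp(-3*r)*sin(r)/3 + (1/3)·∫ exp(-3*r)*cos(r) dr.
Apply parts again with u = cos(r), dv = exp(-3*r) dr: ∫ exp(-3*r)*cos(r) dr = -exp(-3*r)*cos(r)/3 − (1/3)·I. Substituting back brings back I: I = -exp(-3*r)*sin(r)/3 - exp(-3*r)*cos(r)/9 − (1/9)·I.
Solving for I: (1 + 1/9)·I equals the remaining terms, so I = (9/10)·(-exp(-3*r)*sin(r)/3 - exp(-3*r)*cos(r)/9).

-3*exp(-3*r)*sin(r)/10 - exp(-3*r)*cos(r)/10 + C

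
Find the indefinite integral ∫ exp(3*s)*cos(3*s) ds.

exp(3*s)*sin(3*s)/6 + exp(3*s)*cos(3*s)/6 + C

Let I denote the integral. Integrate by parts with u = cos(3*s), dv = exp(3*s) ds, so v = exp(3*s)/3: I = exp(3*s)*cos(3*s)/3 + ∫ exp(3*s)*sin(3*s) ds.
Apply parts again with u = sin(3*s), dv = exp(3*s) ds: ∫ exp(3*s)*sin(3*s) ds = exp(3*s)*sin(3*s)/3 − I. Substituting back brings back I: I = exp(3*s)*sin(3*s)/3 + exp(3*s)*cos(3*s)/3 − I.
Solving for I: (1 + 1)·I equals the remaining terms, so I = (1/2)·(exp(3*s)*sin(3*s)/3 + exp(3*s)*cos(3*s)/3).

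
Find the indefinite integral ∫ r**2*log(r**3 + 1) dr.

Let u = r**3 + 1, so du = (3*r**2) dr.
The integral becomes (1/3)·∫ log(u) du; integrate by parts with u′=log(u), dv′=du.

r**3*log(r**3 + 1)/3 - r**3/3 + log(r**3 + 1)/3 + C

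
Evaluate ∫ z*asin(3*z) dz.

Use integration by parts with u = arcsin(3*z), dv = z dz.
Then du = 3/sqrt(-9*z**2 + 1) dz.

z**2*asin(3*z)/2 + z*sqrt(-9*z**2 + 1)/12 - asin(3*z)/36 + C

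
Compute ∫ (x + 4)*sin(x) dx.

Use integration by parts with u = x + 4, dv = sin(x) dx, so v = -cos(x).
Apply parts 1 times (tabular method): alternate signs, differentiate u down to 0, integrate dv up.

-x*cos(x) + sin(x) - 4*cos(x) + C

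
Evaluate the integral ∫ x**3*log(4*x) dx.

Use integration by parts with u = log(4*x), dv = x**3 dx.
Then du = 1/x dx and v = x**4/4.

x**4*(log(x) + 2*log(2))/4 - x**4/16 + C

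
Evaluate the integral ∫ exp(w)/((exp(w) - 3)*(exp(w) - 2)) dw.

log(exp(w) - 3) - log(exp(w) - 2) + C

Let u = e^w, du = e^w dw.
The integral becomes ∫ du/((u-3)(u-2)); decompose into partial fractions.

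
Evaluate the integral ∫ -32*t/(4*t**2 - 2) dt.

Let u = 4*t**2 - 2, so du = (8*t) dt.
Rewriting, the integral becomes -4·∫ 1/u du = -4·log(u).
Substituting back, u = 4*t**2 - 2.

-4*log(4*t**2 - 2) + C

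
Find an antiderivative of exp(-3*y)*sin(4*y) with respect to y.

-3*exp(-3*y)*sin(4*y)/25 - 4*exp(-3*y)*cos(4*y)/25 + C

Let I denote the integral. Integrate by parts with u = sin(4*y), dv = exp(-3*y) dy, so v = -exp(-3*y)/3: I = -exp(-3*y)*sin(4*y)/3 + (4/3)·∫ exp(-3*y)*cos(4*y) dy.
Apply parts again with u = cos(4*y), dv = exp(-3*y) dy: ∫ exp(-3*y)*cos(4*y) dy = -exp(-3*y)*cos(4*y)/3 − (4/3)·I. Substituting back brings back I: I = -exp(-3*y)*sin(4*y)/3 - 4*exp(-3*y)*cos(4*y)/9 − (16/9)·I.
Solving for I: (1 + 16/9)·I equals the remaining terms, so I = (9/25)·(-exp(-3*y)*sin(4*y)/3 - 4*exp(-3*y)*cos(4*y)/9).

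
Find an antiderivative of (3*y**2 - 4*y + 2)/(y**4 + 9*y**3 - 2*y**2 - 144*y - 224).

17*log(y - 4)/264 - 11*log(y + 2)/30 + 11*log(y + 4)/8 - 59*log(y + 7)/55 + C

Factor the denominator: (y - 4)*(y + 2)*(y + 4)*(y + 7).
Partial-fraction decomposition: -59/(55*(y + 7)) + 11/(8*(y + 4)) - 11/(30*(y + 2)) + 17/(264*(y - 4)).
Integrate each term: A/(y−a) contributes A·log|y−a|.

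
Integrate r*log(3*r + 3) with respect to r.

Use integration by parts with u = log(3*r + 3), dv = r dr.
Then du = 3/(3*r + 3) dr and v = r**2/2.

r**2*log(3*r + 3)/2 - r**2/4 + r/2 - log(r + 1)/2 + C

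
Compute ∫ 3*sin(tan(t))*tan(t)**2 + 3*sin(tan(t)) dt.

-3*cos(tan(t)) + C

Let u = tan(t), so du = (tan(t)**2 + 1) dt.
Rewriting, the integral becomes 3·∫ sin(u) du = 3·-cos(u).
Substituting back, u = tan(t).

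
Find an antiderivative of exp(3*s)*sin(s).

3*exp(3*s)*sin(s)/10 - exp(3*s)*cos(s)/10 + C

Let I denote the integral. Integrate by parts with u = sin(s), dv = exp(3*s) ds, so v = exp(3*s)/3: I = exp(3*s)*sin(s)/3 − (1/3)·∫ exp(3*s)*cos(s) ds.
Apply parts again with u = cos(s), dv = exp(3*s) ds: ∫ exp(3*s)*cos(s) ds = exp(3*s)*cos(s)/3 + (1/3)·I. Substituting back brings back I: I = exp(3*s)*sin(s)/3 - exp(3*s)*cos(s)/9 − (1/9)·I.
Solving for I: (1 + 1/9)·I equals the remaining terms, so I = (9/10)·(exp(3*s)*sin(s)/3 - exp(3*s)*cos(s)/9).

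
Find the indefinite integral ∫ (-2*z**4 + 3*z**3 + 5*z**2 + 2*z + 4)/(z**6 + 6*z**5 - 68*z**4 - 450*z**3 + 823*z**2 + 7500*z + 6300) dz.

-45*log(z - 7)/416 + 92*log(z - 5)/1815 + log(z + 1)/2400 + 251*log(z + 5)/80 - 121138*log(z + 6)/39325 + 236/(55*z + 330) + C

Factor the denominator: (z - 7)*(z - 5)*(z + 1)*(z + 5)*(z + 6)**2.
Partial-fraction decomposition: -121138/(39325*(z + 6)) - 236/(55*(z + 6)**2) + 251/(80*(z + 5)) + 1/(2400*(z + 1)) + 92/(1815*(z - 5)) - 45/(416*(z - 7)).
Integrate each term; A/(z−a) gives A·log|z−a|; A/(z−a)² gives −A/(z−a).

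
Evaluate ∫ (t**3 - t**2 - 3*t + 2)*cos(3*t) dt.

t**3*sin(3*t)/3 - t**2*sin(3*t)/3 + t**2*cos(3*t)/3 - 11*t*sin(3*t)/9 - 2*t*cos(3*t)/9 + 20*sin(3*t)/27 - 11*cos(3*t)/27 + C

Use integration by parts with u = t**3 - t**2 - 3*t + 2, dv = cos(3*t) dt, so v = sin(3*t)/3.
Apply parts 3 times (tabular method): alternate signs, differentiate u down to 0, integrate dv up.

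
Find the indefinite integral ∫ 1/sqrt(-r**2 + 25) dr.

Substitute r = 5·sin(θ), so dr = 5·cos(θ) dθ and the radical becomes sqrt(-r**2 + 25) = 5·cos(θ) by the Pythagorean identity.
Integrate the resulting trig expression in θ, then back-substitute θ = asin(r/5), sin(θ) = r/5, cos(θ) = sqrt(-r**2 + 25)/5 (absorbing any constant into C).

asin(r/5) + C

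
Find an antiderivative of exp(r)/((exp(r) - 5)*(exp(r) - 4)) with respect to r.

Let u = e^r, du = e^r dr.
The integral becomes ∫ du/((u-5)(u-4)); decompose into partial fractions.

log(exp(r) - 5) - log(exp(r) - 4) + C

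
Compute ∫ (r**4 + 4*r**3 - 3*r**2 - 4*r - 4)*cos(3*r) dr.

Use integration by parts with u = r**4 + 4*r**3 - 3*r**2 - 4*r - 4, dv = cos(3*r) dr, so v = sin(3*r)/3.
Apply parts 4 times (tabular method): alternate signs, differentiate u down to 0, integrate dv up.

r**4*sin(3*r)/3 + 4*r**3*sin(3*r)/3 + 4*r**3*cos(3*r)/9 - 13*r**2*sin(3*r)/9 + 4*r**2*cos(3*r)/3 - 20*r*sin(3*r)/9 - 26*r*cos(3*r)/27 - 82*sin(3*r)/81 - 20*cos(3*r)/27 + C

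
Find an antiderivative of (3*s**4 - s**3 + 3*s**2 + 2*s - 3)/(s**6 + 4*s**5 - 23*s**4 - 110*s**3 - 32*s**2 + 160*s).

-3*log(s)/160 + 458*log(s - 5)/2835 - log(s - 1)/75 - 61*log(s + 2)/168 + 15139*log(s + 4)/64800 - 869/(360*s + 1440) + C

Factor the denominator: s*(s - 5)*(s - 1)*(s + 2)*(s + 4)**2.
Partial-fraction decomposition: 15139/(64800*(s + 4)) + 869/(360*(s + 4)**2) - 61/(168*(s + 2)) - 1/(75*(s - 1)) + 458/(2835*(s - 5)) - 3/(160*s).
Integrate each term; A/(s−a) gives A·log|s−a|; A/(s−a)² gives −A/(s−a).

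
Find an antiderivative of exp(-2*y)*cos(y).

Let I denote the integral. Integrate by parts with u = cos(y), dv = exp(-2*y) dy, so v = -exp(-2*y)/2: I = -exp(-2*y)*cos(y)/2 − (1/2)·∫ exp(-2*y)*sin(y) dy.
Apply parts again with u = sin(y), dv = exp(-2*y) dy: ∫ exp(-2*y)*sin(y) dy = -exp(-2*y)*sin(y)/2 + (1/2)·I. Substituting back brings back I: I = exp(-2*y)*sin(y)/4 - exp(-2*y)*cos(y)/2 − (1/4)·I.
Solving for I: (1 + 1/4)·I equals the remaining terms, so I = (4/5)·(exp(-2*y)*sin(y)/4 - exp(-2*y)*cos(y)/2).

exp(-2*y)*sin(y)/5 - 2*exp(-2*y)*cos(y)/5 + C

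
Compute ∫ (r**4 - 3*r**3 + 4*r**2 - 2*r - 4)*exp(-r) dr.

Use integration by parts with u = r**4 - 3*r**3 + 4*r**2 - 2*r - 4, dv = exp(-r) dr, so v = -exp(-r).
Apply parts 4 times (tabular method): alternate signs, differentiate u down to 0, integrate dv up.

(-r**4 - r**3 - 7*r**2 - 12*r - 8)*exp(-r) + C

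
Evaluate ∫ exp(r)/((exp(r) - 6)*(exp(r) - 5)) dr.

Let u = e^r, du = e^r dr.
The integral becomes ∫ du/((u-5)(u-6)); decompose into partial fractions.

log(exp(r) - 6) - log(exp(r) - 5) + C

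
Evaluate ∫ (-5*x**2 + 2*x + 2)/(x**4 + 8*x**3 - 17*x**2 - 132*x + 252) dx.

Factor the denominator: (x - 3)*(x - 2)*(x + 6)*(x + 7).
Partial-fraction decomposition: 257/(90*(x + 7)) - 95/(36*(x + 6)) + 7/(36*(x - 2)) - 37/(90*(x - 3)).
Integrate each term: A/(x−a) contributes A·log|x−a|.

-37*log(x - 3)/90 + 7*log(x - 2)/36 - 95*log(x + 6)/36 + 257*log(x + 7)/90 + C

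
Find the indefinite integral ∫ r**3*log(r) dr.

Use integration by parts with u = log(r), dv = r**3 dr.
Then du = 1/r dr and v = r**4/4.

r**4*log(r)/4 - r**4/16 + C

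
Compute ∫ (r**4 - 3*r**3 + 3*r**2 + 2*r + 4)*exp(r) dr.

(r**4 - 7*r**3 + 24*r**2 - 46*r + 50)*exp(r) + C

Use integration by parts with u = r**4 - 3*r**3 + 3*r**2 + 2*r + 4, dv = exp(r) dr, so v = exp(r).
Apply parts 4 times (tabular method): alternate signs, differentiate u down to 0, integrate dv up.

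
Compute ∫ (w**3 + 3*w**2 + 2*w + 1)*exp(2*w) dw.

(4*w**3 + 6*w**2 + 2*w + 3)*exp(2*w)/8 + C

Use integration by parts with u = w**3 + 3*w**2 + 2*w + 1, dv = exp(2*w) dw, so v = exp(2*w)/2.
Apply parts 3 times (tabular method): alternate signs, differentiate u down to 0, integrate dv up.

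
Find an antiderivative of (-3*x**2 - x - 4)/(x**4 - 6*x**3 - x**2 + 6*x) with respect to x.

Factor the denominator: x*(x - 6)*(x - 1)*(x + 1).
Partial-fraction decomposition: 3/(7*(x + 1)) + 4/(5*(x - 1)) - 59/(105*(x - 6)) - 2/(3*x).
Integrate each term: A/(x−a) contributes A·log|x−a|.

-2*log(x)/3 - 59*log(x - 6)/105 + 4*log(x - 1)/5 + 3*log(x + 1)/7 + C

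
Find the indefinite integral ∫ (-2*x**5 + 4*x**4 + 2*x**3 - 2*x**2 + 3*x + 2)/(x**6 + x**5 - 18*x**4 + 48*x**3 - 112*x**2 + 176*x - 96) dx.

Factor the denominator: (x - 2)**2*(x - 1)*(x + 6)*(x**2 + 4).
Partial-fraction decomposition: -37*x/(80*(x**2 + 4)) - 361/(320*(x + 6)) + 1/(5*(x - 1)) - 39/(64*(x - 2)) + 1/(4*(x - 2)**2).
Integrate each term; A/(x−a) gives A·log|x−a|; the (Bx+D)/(x²+p²) term gives a log and an atan.

-39*log(x - 2)/64 + log(x - 1)/5 - 361*log(x + 6)/320 - 37*log(x**2 + 4)/160 - 1/(4*x - 8) + C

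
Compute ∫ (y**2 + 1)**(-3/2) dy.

Substitute y = tan(θ), so dy = sec(θ)^2 dθ and the radical becomes sqrt(y**2 + 1) = sec(θ) by the Pythagorean identity.
Integrate the resulting trig expression in θ, then back-substitute tan(θ) = y, sec(θ) = sqrt(y**2 + 1) (absorbing any constant into C).

y/sqrt(y**2 + 1) + C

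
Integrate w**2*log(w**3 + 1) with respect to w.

Let u = w**3 + 1, so du = (3*w**2) dw.
The integral becomes (1/3)·∫ log(u) du; integrate by parts with u′=log(u), dv′=du.

w**3*log(w**3 + 1)/3 - w**3/3 + log(w**3 + 1)/3 + C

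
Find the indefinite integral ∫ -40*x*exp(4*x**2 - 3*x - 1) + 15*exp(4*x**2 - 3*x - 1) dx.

Let u = 4*x**2 - 3*x - 1, so du = (8*x - 3) dx.
Rewriting, the integral becomes -5·∫ e^u du = -5·e^u.
Substituting back, u = 4*x**2 - 3*x - 1.

-5*exp(4*x**2 - 3*x - 1) + C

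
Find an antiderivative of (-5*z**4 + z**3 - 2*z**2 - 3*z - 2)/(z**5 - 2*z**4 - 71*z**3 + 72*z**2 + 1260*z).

Factor the denominator: z*(z - 7)*(z - 6)*(z + 5)*(z + 6).
Partial-fraction decomposition: -844/(117*(z + 6)) + 3287/(660*(z + 5)) + 1589/(198*(z - 6)) - 11783/(1092*(z - 7)) - 1/(630*z).
Integrate each term: A/(z−a) contributes A·log|z−a|.

-log(z)/630 - 11783*log(z - 7)/1092 + 1589*log(z - 6)/198 + 3287*log(z + 5)/660 - 844*log(z + 6)/117 + C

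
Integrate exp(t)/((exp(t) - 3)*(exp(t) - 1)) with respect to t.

log(exp(t) - 3)/2 - log(exp(t) - 1)/2 + C

Let u = e^t, du = e^t dt.
The integral becomes ∫ du/((u-1)(u-3)); decompose into partial fractions.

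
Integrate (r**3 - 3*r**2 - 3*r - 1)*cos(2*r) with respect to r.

Use integration by parts with u = r**3 - 3*r**2 - 3*r - 1, dv = cos(2*r) dr, so v = sin(2*r)/2.
Apply parts 3 times (tabular method): alternate signs, differentiate u down to 0, integrate dv up.

r**3*sin(2*r)/2 - 3*r**2*sin(2*r)/2 + 3*r**2*cos(2*r)/4 - 9*r*sin(2*r)/4 - 3*r*cos(2*r)/2 + sin(2*r)/4 - 9*cos(2*r)/8 + C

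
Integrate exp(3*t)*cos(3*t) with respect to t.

Let I denote the integral. Integrate by parts with u = cos(3*t), dv = exp(3*t) dt, so v = exp(3*t)/3: I = exp(3*t)*cos(3*t)/3 + ∫ exp(3*t)*sin(3*t) dt.
Apply parts again with u = sin(3*t), dv = exp(3*t) dt: ∫ exp(3*t)*sin(3*t) dt = exp(3*t)*sin(3*t)/3 − I. Substituting back brings back I: I = exp(3*t)*sin(3*t)/3 + exp(3*t)*cos(3*t)/3 − I.
Solving for I: (1 + 1)·I equals the remaining terms, so I = (1/2)·(exp(3*t)*sin(3*t)/3 + exp(3*t)*cos(3*t)/3).

exp(3*t)*sin(3*t)/6 + exp(3*t)*cos(3*t)/6 + C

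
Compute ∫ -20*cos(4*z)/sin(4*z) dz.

-5*log(sin(4*z)) + C

Let u = sin(4*z), so du = (4*cos(4*z)) dz.
Rewriting, the integral becomes -5·∫ 1/u du = -5·log(u).
Substituting back, u = sin(4*z).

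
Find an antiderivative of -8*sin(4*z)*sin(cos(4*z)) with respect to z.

-2*cos(cos(4*z)) + C

Let u = cos(4*z), so du = (-4*sin(4*z)) dz.
Rewriting, the integral becomes 2·∫ sin(u) du = 2·-cos(u).
Substituting back, u = cos(4*z).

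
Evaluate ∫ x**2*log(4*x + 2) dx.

Use integration by parts with u = log(4*x + 2), dv = x**2 dx.
Then du = 4/(4*x + 2) dx and v = x**3/3.

x**3*log(4*x + 2)/3 - x**3/9 + x**2/12 - x/12 + log(2*x + 1)/24 + C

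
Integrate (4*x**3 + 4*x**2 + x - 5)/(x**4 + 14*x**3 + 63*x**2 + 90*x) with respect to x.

-log(x)/18 + 40*log(x + 3)/9 - 41*log(x + 5) + 731*log(x + 6)/18 + C

Factor the denominator: x*(x + 3)*(x + 5)*(x + 6).
Partial-fraction decomposition: 731/(18*(x + 6)) - 41/(x + 5) + 40/(9*(x + 3)) - 1/(18*x).
Integrate each term: A/(x−a) contributes A·log|x−a|.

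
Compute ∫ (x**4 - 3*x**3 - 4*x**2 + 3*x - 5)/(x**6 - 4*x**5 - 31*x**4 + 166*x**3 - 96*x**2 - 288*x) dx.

Factor the denominator: x*(x - 4)**2*(x - 3)*(x + 1)*(x + 6).
Partial-fraction decomposition: -1777/(27000*(x + 6)) - 2/(125*(x + 1)) - 8/(27*(x - 3)) + 1443/(4000*(x - 4)) + 7/(200*(x - 4)**2) + 5/(288*x).
Integrate each term; A/(x−a) gives A·log|x−a|; A/(x−a)² gives −A/(x−a).

5*log(x)/288 + 1443*log(x - 4)/4000 - 8*log(x - 3)/27 - 2*log(x + 1)/125 - 1777*log(x + 6)/27000 - 7/(200*x - 800) + C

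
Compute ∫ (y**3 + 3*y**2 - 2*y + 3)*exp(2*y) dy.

Use integration by parts with u = y**3 + 3*y**2 - 2*y + 3, dv = exp(2*y) dy, so v = exp(2*y)/2.
Apply parts 3 times (tabular method): alternate signs, differentiate u down to 0, integrate dv up.

(4*y**3 + 6*y**2 - 14*y + 19)*exp(2*y)/8 + C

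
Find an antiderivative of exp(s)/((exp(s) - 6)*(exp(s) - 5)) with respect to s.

log(exp(s) - 6) - log(exp(s) - 5) + C

Let u = e^s, du = e^s ds.
The integral becomes ∫ du/((u-5)(u-6)); decompose into partial fractions.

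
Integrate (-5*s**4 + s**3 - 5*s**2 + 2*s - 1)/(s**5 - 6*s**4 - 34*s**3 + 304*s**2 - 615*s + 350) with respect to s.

-1187*log(s - 5)/432 - 89*log(s - 2)/81 + log(s - 1)/16 - 197*log(s + 7)/162 + 779/(36*s - 180) + C

Factor the denominator: (s - 5)**2*(s - 2)*(s - 1)*(s + 7).
Partial-fraction decomposition: -197/(162*(s + 7)) + 1/(16*(s - 1)) - 89/(81*(s - 2)) - 1187/(432*(s - 5)) - 779/(36*(s - 5)**2).
Integrate each term; A/(s−a) gives A·log|s−a|; A/(s−a)² gives −A/(s−a).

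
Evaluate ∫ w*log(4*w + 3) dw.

Use integration by parts with u = log(4*w + 3), dv = w dw.
Then du = 4/(4*w + 3) dw and v = w**2/2.

w**2*log(4*w + 3)/2 - w**2/4 + 3*w/8 - 9*log(4*w + 3)/32 + C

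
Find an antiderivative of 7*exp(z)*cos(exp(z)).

Let u = exp(z), so du = (exp(z)) dz.
Rewriting, the integral becomes 7·∫ cos(u) du = 7·sin(u).
Substituting back, u = exp(z).

7*sin(exp(z)) + C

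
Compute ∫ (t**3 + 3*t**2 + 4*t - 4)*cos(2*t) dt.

t**3*sin(2*t)/2 + 3*t**2*sin(2*t)/2 + 3*t**2*cos(2*t)/4 + 5*t*sin(2*t)/4 + 3*t*cos(2*t)/2 - 11*sin(2*t)/4 + 5*cos(2*t)/8 + C

Use integration by parts with u = t**3 + 3*t**2 + 4*t - 4, dv = cos(2*t) dt, so v = sin(2*t)/2.
Apply parts 3 times (tabular method): alternate signs, differentiate u down to 0, integrate dv up.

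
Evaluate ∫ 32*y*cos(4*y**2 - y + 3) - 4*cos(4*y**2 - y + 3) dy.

Let u = 4*y**2 - y + 3, so du = (8*y - 1) dy.
Rewriting, the integral becomes 4·∫ cos(u) du = 4·sin(u).
Substituting back, u = 4*y**2 - y + 3.

4*sin(4*y**2 - y + 3) + C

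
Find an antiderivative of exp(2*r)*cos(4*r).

Let I denote the integral. Integrate by parts with u = cos(4*r), dv = exp(2*r) dr, so v = exp(2*r)/2: I = exp(2*r)*cos(4*r)/2 + 2·∫ exp(2*r)*sin(4*r) dr.
Apply parts again with u = sin(4*r), dv = exp(2*r) dr: ∫ exp(2*r)*sin(4*r) dr = exp(2*r)*sin(4*r)/2 − 2·I. Substituting back brings back I: I = exp(2*r)*sin(4*r) + exp(2*r)*cos(4*r)/2 − 4·I.
Solving for I: (1 + 4)·I equals the remaining terms, so I = (1/5)·(exp(2*r)*sin(4*r) + exp(2*r)*cos(4*r)/2).

exp(2*r)*sin(4*r)/5 + exp(2*r)*cos(4*r)/10 + C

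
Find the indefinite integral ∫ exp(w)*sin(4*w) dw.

exp(w)*sin(4*w)/17 - 4*exp(w)*cos(4*w)/17 + C

Let I denote the integral. Integrate by parts with u = sin(4*w), dv = exp(w) dw, so v = exp(w): I = exp(w)*sin(4*w) − 4·∫ exp(w)*cos(4*w) dw.
Apply parts again with u = cos(4*w), dv = exp(w) dw: ∫ exp(w)*cos(4*w) dw = exp(w)*cos(4*w) + 4·I. Substituting back brings back I: I = exp(w)*sin(4*w) - 4*exp(w)*cos(4*w) − 16·I.
Solving for I: (1 + 16)·I equals the remaining terms, so I = (1/17)·(exp(w)*sin(4*w) - 4*exp(w)*cos(4*w)).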